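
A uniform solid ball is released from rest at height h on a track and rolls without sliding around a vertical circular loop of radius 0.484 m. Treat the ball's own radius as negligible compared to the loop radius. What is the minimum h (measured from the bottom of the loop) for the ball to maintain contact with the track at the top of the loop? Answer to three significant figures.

h_min ≈ 1.31 m

With I = (2/5)MR², the ratio k = I/(MR²) is 0.4.
At the top of the loop, the minimum-contact condition is Mg = Mv_top²/r, so v_top² = gr.
With ω = v/R, the kinetic energy at speed v is ½(1+k)Mv² = (7/10)Mv².
Energy conservation from release (height h) to the top (height 2r): Mgh = Mg(2r) + (7/10)M·gr.
Thus h_min = 2r + (1+k)r/2 = r(2 + 1.4/2) = 0.484 × 2.7 ≈ 1.31 m.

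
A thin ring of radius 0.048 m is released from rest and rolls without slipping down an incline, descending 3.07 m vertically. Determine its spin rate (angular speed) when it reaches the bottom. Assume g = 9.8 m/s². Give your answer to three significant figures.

ω ≈ 114 rad/s

Here I = MR², so the shape factor k = I/(MR²) = 1.
Pure rolling means v = ωR; then KE = ½Mv² + ½I(v/R)² = ½(1+k)Mv² = Mv².
Energy conservation Mgh = ½(1+k)Mv² gives v = √(2gh/(1+k)) = √(2 × 9.8 × 3.07 / 2) = 5.485 m/s.
Then ω = v/R = 5.485 / 0.048 ≈ 114 rad/s.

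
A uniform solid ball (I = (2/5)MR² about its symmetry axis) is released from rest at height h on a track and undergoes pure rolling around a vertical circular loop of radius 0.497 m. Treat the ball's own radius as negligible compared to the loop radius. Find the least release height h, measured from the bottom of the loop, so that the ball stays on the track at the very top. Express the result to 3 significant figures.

h_min ≈ 1.34 m

Here I = (2/5)MR², so the shape factor k = I/(MR²) = 0.4.
At the top of the loop, the minimum-contact condition is Mg = Mv_top²/r, so v_top² = gr.
With ω = v/R, the kinetic energy at speed v is ½(1+k)Mv² = (7/10)Mv².
Energy conservation from release (height h) to the top (height 2r): Mgh = Mg(2r) + (7/10)M·gr.
Thus h_min = 2r + (1+k)r/2 = r(2 + 1.4/2) = 0.497 × 2.7 ≈ 1.34 m.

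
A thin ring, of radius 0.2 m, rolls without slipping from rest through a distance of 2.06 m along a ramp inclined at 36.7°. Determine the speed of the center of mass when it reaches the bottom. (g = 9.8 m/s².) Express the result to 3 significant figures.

The moment of inertia is MR², giving k ≡ I/(MR²) = 1.
Pure rolling means v = ωR; then KE = ½Mv² + ½I(v/R)² = ½(1+k)Mv² = Mv².
The vertical drop is h = L sinθ = 2.06 × sin36.7° = 1.231 m.
Energy conservation: Mgh = Mv², so v = √(2gh/(1+k)) = √(2 × 9.8 × 1.231 / 2) ≈ 3.47 m/s.

v ≈ 3.47 m/s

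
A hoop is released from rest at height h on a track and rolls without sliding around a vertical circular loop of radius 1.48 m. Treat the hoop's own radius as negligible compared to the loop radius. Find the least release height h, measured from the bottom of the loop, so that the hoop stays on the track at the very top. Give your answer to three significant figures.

With I = MR², the ratio k = I/(MR²) is 1.
At the top, contact is just lost when gravity alone supplies the centripetal force: Mg = Mv_top²/r, i.e. v_top² = gr.
With ω = v/R, the kinetic energy at speed v is ½(1+k)Mv² = Mv².
Energy conservation from release (height h) to the top (height 2r): Mgh = Mg(2r) + M·gr.
Thus h_min = 2r + (1+k)r/2 = r(2 + 2/2) = 1.48 × 3 ≈ 4.44 m.

h_min ≈ 4.44 m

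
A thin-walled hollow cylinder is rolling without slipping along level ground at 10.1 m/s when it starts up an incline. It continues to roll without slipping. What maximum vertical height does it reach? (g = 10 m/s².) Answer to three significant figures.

h ≈ 10.2 m

The moment of inertia is MR², giving k ≡ I/(MR²) = 1.
Rolling without slipping gives ω = v/R, so the total kinetic energy is ½Mv² + ½Iω² = ½(1+k)Mv² = Mv².
At the top the kinetic energy is zero, so Mv₀² = Mgh.
Thus h = (1+k)v₀²/(2g) = 2 × 10.1² / (2 × 10) ≈ 10.2 m.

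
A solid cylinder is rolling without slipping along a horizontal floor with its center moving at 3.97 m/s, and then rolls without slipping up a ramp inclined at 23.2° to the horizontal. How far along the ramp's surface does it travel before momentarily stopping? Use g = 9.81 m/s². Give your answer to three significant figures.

The moment of inertia is (1/2)MR², giving k ≡ I/(MR²) = 0.5.
Rolling without slipping gives ω = v/R, so the total kinetic energy is ½Mv² + ½Iω² = ½(1+k)Mv² = (3/4)Mv².
Setting this equal to Mgh gives the vertical rise h = (1+k)v₀²/(2g) = 1.5×3.97²/(2×9.81) = 1.205 m.
The distance along the slope is d = h/sinθ = 1.205/sin23.2° ≈ 3.06 m.

d ≈ 3.06 m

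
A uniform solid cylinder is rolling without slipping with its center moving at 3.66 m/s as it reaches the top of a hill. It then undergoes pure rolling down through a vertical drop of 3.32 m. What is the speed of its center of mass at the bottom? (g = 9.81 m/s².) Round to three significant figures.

v ≈ 7.54 m/s

The moment of inertia is (1/2)MR², giving k ≡ I/(MR²) = 0.5.
Rolling without slipping gives ω = v/R, so the total kinetic energy is ½Mv² + ½Iω² = ½(1+k)Mv² = (3/4)Mv².
Conserving energy between top and bottom: (3/4)Mv² = (3/4)Mv₀² + Mgh, hence v² = v₀² + 2gh/(1+k).
v = √(3.66² + 2×9.81×3.32/1.5) = √56.82 ≈ 7.54 m/s.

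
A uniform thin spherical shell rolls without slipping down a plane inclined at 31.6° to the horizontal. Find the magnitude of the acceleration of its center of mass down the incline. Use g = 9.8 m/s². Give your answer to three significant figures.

Here I = (2/3)MR², so the shape factor k = I/(MR²) = 2/3.
Newton's second law down the slope: Mg sinθ − f = Ma. The torque equation fR = Iα (with α = a/R) gives f = kMa.
Eliminating f: Mg sinθ = (1+k)Ma, so a = g sinθ/(1+k) = 9.8 × sin31.6° / 1.667 ≈ 3.08 m/s².

a ≈ 3.08 m/s²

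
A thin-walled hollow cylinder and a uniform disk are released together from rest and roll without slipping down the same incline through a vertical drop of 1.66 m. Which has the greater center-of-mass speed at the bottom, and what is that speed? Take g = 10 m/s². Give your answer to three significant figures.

For rolling without slipping, Mgh = ½(1+k)Mv² where k = I/(MR²), so v = √(2gh/(1+k)).
Thin-walled hollow cylinder: k = 1, giving v = √(2×10×1.66/2) = 4.074 m/s.
Uniform disk: k = 0.5, giving v = √(2×10×1.66/1.5) = 4.705 m/s.
The smaller k wins: the uniform disk, at ≈ 4.70 m/s.

the uniform disk, at v ≈ 4.70 m/s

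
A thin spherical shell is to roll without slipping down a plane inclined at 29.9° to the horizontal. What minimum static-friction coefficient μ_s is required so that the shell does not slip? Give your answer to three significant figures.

μ_min ≈ 0.230

Here I = (2/3)MR², so the shape factor k = I/(MR²) = 2/3.
Along the incline Mg sinθ − f = Ma, and torque about the center fR = Iα = kMR²(a/R) gives f = kMa.
These give a = g sinθ/(1+k) and the required friction f = kMg sinθ/(1+k).
The normal force is N = Mg cosθ, so μ_min = f/N = k tanθ/(1+k).
μ_min = (2/3) × tan29.9° / 1.667 ≈ 0.230.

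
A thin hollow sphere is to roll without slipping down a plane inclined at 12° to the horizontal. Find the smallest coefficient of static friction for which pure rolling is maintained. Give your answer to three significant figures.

The moment of inertia is (2/3)MR², giving k ≡ I/(MR²) = 2/3.
Newton's second law down the slope: Mg sinθ − f = Ma. The torque equation fR = Iα (with α = a/R) gives f = kMa.
These give a = g sinθ/(1+k) and the required friction f = kMg sinθ/(1+k).
With N = Mg cosθ, the no-slip condition f ≤ μN gives μ_min = f/N = k tanθ/(1+k).
μ_min = (2/3) × tan12° / 1.667 ≈ 0.0850.

μ_min ≈ 0.0850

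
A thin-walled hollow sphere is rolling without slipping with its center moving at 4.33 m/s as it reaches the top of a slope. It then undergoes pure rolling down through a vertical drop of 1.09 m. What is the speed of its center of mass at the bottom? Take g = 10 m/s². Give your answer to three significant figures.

Here I = (2/3)MR², so the shape factor k = I/(MR²) = 2/3.
The rolling condition ω = v/R makes the rotational term ½I(v/R)² = ½kMv², so KE_total = ½(1+k)Mv² = (5/6)Mv².
Energy conservation: (5/6)Mv₀² + Mgh = (5/6)Mv², so v² = v₀² + 2gh/(1+k).
v = √(4.33² + 2×10×1.09/1.667) = √31.83 ≈ 5.64 m/s.

v ≈ 5.64 m/s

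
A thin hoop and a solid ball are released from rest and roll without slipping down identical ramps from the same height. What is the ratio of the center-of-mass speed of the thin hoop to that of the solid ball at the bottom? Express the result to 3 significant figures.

v_ratio ≈ 0.837

Each satisfies Mgh = ½(1+k)Mv² with k = I/(MR²), so v ∝ 1/√(1+k).
For the thin hoop k = 1; for the solid ball k = 0.4.
v₁/v₂ = √((1+k₂)/(1+k₁)) = √(1.4/2) ≈ 0.837.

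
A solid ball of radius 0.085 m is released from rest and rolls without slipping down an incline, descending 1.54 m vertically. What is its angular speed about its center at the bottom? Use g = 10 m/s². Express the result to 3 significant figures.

ω ≈ 55.2 rad/s

For this body I = (2/5)MR², i.e. k = I/(MR²) = 0.4.
The rolling condition ω = v/R makes the rotational term ½I(v/R)² = ½kMv², so KE_total = ½(1+k)Mv² = (7/10)Mv².
Energy conservation Mgh = ½(1+k)Mv² gives v = √(2gh/(1+k)) = √(2 × 10 × 1.54 / 1.4) = 4.69 m/s.
Then ω = v/R = 4.69 / 0.085 ≈ 55.2 rad/s.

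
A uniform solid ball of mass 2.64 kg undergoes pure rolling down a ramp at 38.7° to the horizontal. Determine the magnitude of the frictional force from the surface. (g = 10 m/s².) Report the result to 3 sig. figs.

The moment of inertia is (2/5)MR², giving k ≡ I/(MR²) = 0.4.
Newton's second law down the slope: Mg sinθ − f = Ma. The torque equation fR = Iα (with α = a/R) gives f = kMa.
Combining, a = g sinθ/(1+k) and f = kMa = kMg sinθ/(1+k).
f = 0.4 × 2.64 × 10 × sin38.7° / 1.4 ≈ 4.72 N.

f ≈ 4.72 N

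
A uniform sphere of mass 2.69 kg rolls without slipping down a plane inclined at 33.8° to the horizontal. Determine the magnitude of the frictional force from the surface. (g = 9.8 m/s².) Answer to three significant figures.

f ≈ 4.19 N

For this body I = (2/5)MR², i.e. k = I/(MR²) = 0.4.
Along the incline Mg sinθ − f = Ma, and torque about the center fR = Iα = kMR²(a/R) gives f = kMa.
Combining, a = g sinθ/(1+k) and f = kMa = kMg sinθ/(1+k).
f = 0.4 × 2.69 × 9.8 × sin33.8° / 1.4 ≈ 4.19 N.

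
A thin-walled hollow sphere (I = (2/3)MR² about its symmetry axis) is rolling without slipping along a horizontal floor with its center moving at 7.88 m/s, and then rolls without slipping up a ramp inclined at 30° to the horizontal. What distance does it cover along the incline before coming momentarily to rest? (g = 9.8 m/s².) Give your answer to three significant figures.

The moment of inertia is (2/3)MR², giving k ≡ I/(MR²) = 2/3.
The rolling condition ω = v/R makes the rotational term ½I(v/R)² = ½kMv², so KE_total = ½(1+k)Mv² = (5/6)Mv².
Setting this equal to Mgh gives the vertical rise h = (1+k)v₀²/(2g) = 1.667×7.88²/(2×9.8) = 5.28 m.
The distance along the slope is d = h/sinθ = 5.28/sin30° ≈ 10.6 m.

d ≈ 10.6 m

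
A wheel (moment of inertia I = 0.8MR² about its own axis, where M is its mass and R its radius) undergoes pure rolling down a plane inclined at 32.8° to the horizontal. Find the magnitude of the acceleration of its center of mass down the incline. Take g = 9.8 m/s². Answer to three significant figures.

The moment of inertia is 0.8MR², giving k ≡ I/(MR²) = 0.8.
Translational: Mg sinθ − f = Ma. Rotational about the CM: fR = Iα = kMRa, so f = kMa.
Eliminating f: Mg sinθ = (1+k)Ma, so a = g sinθ/(1+k) = 9.8 × sin32.8° / 1.8 ≈ 2.95 m/s².

a ≈ 2.95 m/s²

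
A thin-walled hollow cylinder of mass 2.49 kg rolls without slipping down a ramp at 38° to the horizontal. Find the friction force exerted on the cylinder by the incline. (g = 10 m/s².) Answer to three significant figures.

With I = MR², the ratio k = I/(MR²) is 1.
Along the incline Mg sinθ − f = Ma, and torque about the center fR = Iα = kMR²(a/R) gives f = kMa.
Combining, a = g sinθ/(1+k) and f = kMa = kMg sinθ/(1+k).
f = 1 × 2.49 × 10 × sin38° / 2 ≈ 7.66 N.

f ≈ 7.66 N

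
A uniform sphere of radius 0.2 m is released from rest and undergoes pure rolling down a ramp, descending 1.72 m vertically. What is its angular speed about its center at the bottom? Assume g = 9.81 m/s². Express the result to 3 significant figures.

Here I = (2/5)MR², so the shape factor k = I/(MR²) = 0.4.
Pure rolling means v = ωR; then KE = ½Mv² + ½I(v/R)² = ½(1+k)Mv² = (7/10)Mv².
Energy conservation Mgh = ½(1+k)Mv² gives v = √(2gh/(1+k)) = √(2 × 9.81 × 1.72 / 1.4) = 4.91 m/s.
Then ω = v/R = 4.91 / 0.2 ≈ 24.5 rad/s.

ω ≈ 24.5 rad/s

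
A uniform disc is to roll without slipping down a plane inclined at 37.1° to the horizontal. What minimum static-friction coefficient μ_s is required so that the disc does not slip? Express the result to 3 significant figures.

μ_min ≈ 0.252

For this body I = (1/2)MR², i.e. k = I/(MR²) = 0.5.
Newton's second law down the slope: Mg sinθ − f = Ma. The torque equation fR = Iα (with α = a/R) gives f = kMa.
These give a = g sinθ/(1+k) and the required friction f = kMg sinθ/(1+k).
The normal force is N = Mg cosθ, so μ_min = f/N = k tanθ/(1+k).
μ_min = 0.5 × tan37.1° / 1.5 ≈ 0.252.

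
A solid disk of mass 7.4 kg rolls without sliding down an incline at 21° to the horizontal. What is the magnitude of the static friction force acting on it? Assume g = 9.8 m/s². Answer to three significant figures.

The moment of inertia is (1/2)MR², giving k ≡ I/(MR²) = 0.5.
Newton's second law down the slope: Mg sinθ − f = Ma. The torque equation fR = Iα (with α = a/R) gives f = kMa.
Combining, a = g sinθ/(1+k) and f = kMa = kMg sinθ/(1+k).
f = 0.5 × 7.4 × 9.8 × sin21° / 1.5 ≈ 8.66 N.

f ≈ 8.66 N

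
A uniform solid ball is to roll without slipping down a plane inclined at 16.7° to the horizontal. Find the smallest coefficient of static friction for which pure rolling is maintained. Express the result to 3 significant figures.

The moment of inertia is (2/5)MR², giving k ≡ I/(MR²) = 0.4.
Along the incline Mg sinθ − f = Ma, and torque about the center fR = Iα = kMR²(a/R) gives f = kMa.
These give a = g sinθ/(1+k) and the required friction f = kMg sinθ/(1+k).
With N = Mg cosθ, the no-slip condition f ≤ μN gives μ_min = f/N = k tanθ/(1+k).
μ_min = 0.4 × tan16.7° / 1.4 ≈ 0.0857.

μ_min ≈ 0.0857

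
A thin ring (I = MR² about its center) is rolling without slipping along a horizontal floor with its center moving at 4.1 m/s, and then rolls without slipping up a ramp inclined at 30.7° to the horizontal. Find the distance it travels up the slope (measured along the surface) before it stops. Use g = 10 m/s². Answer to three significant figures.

Here I = MR², so the shape factor k = I/(MR²) = 1.
Rolling without slipping gives ω = v/R, so the total kinetic energy is ½Mv² + ½Iω² = ½(1+k)Mv² = Mv².
Setting this equal to Mgh gives the vertical rise h = (1+k)v₀²/(2g) = 2×4.1²/(2×10) = 1.681 m.
The distance along the slope is d = h/sinθ = 1.681/sin30.7° ≈ 3.29 m.

d ≈ 3.29 m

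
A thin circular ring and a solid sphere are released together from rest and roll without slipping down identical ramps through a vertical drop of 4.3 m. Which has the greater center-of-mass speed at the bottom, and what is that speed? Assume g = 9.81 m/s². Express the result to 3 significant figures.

For rolling without slipping, Mgh = ½(1+k)Mv² where k = I/(MR²), so v = √(2gh/(1+k)).
Thin circular ring: k = 1, giving v = √(2×9.81×4.3/2) = 6.495 m/s.
Solid sphere: k = 0.4, giving v = √(2×9.81×4.3/1.4) = 7.763 m/s.
The smaller k wins: the solid sphere, at ≈ 7.76 m/s.

the solid sphere, at v ≈ 7.76 m/s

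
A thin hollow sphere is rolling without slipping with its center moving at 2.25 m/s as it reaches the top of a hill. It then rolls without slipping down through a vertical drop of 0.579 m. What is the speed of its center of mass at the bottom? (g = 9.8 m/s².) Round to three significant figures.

For this body I = (2/3)MR², i.e. k = I/(MR²) = 2/3.
Rolling without slipping gives ω = v/R, so the total kinetic energy is ½Mv² + ½Iω² = ½(1+k)Mv² = (5/6)Mv².
Conserving energy between top and bottom: (5/6)Mv² = (5/6)Mv₀² + Mgh, hence v² = v₀² + 2gh/(1+k).
v = √(2.25² + 2×9.8×0.579/1.667) = √11.87 ≈ 3.45 m/s.

v ≈ 3.45 m/s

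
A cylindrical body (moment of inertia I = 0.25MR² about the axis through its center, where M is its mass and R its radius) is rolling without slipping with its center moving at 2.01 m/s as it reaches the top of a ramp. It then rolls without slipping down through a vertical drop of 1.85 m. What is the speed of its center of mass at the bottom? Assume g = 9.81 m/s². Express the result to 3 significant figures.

v ≈ 5.75 m/s

With I = 0.25MR², the ratio k = I/(MR²) is 0.25.
Rolling without slipping gives ω = v/R, so the total kinetic energy is ½Mv² + ½Iω² = ½(1+k)Mv² = (5/8)Mv².
Conserving energy between top and bottom: (5/8)Mv² = (5/8)Mv₀² + Mgh, hence v² = v₀² + 2gh/(1+k).
v = √(2.01² + 2×9.81×1.85/1.25) = √33.08 ≈ 5.75 m/s.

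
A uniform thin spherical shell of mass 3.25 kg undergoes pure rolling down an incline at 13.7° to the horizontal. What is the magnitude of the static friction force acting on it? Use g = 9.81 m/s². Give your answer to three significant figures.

f ≈ 3.02 N

For this body I = (2/3)MR², i.e. k = I/(MR²) = 2/3.
Along the incline Mg sinθ − f = Ma, and torque about the center fR = Iα = kMR²(a/R) gives f = kMa.
Combining, a = g sinθ/(1+k) and f = kMa = kMg sinθ/(1+k).
f = (2/3) × 3.25 × 9.81 × sin13.7° / 1.667 ≈ 3.02 N.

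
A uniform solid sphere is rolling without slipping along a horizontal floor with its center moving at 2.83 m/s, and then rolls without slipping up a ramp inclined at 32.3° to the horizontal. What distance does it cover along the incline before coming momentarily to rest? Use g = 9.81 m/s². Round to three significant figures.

The moment of inertia is (2/5)MR², giving k ≡ I/(MR²) = 0.4.
The rolling condition ω = v/R makes the rotational term ½I(v/R)² = ½kMv², so KE_total = ½(1+k)Mv² = (7/10)Mv².
Setting this equal to Mgh gives the vertical rise h = (1+k)v₀²/(2g) = 1.4×2.83²/(2×9.81) = 0.5715 m.
Along the incline, d = h/sinθ = 0.5715/sin32.3° ≈ 1.07 m.

d ≈ 1.07 m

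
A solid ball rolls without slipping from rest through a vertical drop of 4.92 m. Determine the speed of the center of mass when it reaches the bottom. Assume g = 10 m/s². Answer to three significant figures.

The moment of inertia is (2/5)MR², giving k ≡ I/(MR²) = 0.4.
Rolling without slipping gives ω = v/R, so the total kinetic energy is ½Mv² + ½Iω² = ½(1+k)Mv² = (7/10)Mv².
Setting Mgh = (7/10)Mv² gives v = √(2gh/(1+k)) = √(2·10·4.92/1.4) ≈ 8.38 m/s.

v ≈ 8.38 m/s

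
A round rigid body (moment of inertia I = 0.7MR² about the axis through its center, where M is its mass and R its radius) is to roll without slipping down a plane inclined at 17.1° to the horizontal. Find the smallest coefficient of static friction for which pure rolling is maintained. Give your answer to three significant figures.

With I = 0.7MR², the ratio k = I/(MR²) is 0.7.
Translational: Mg sinθ − f = Ma. Rotational about the CM: fR = Iα = kMRa, so f = kMa.
These give a = g sinθ/(1+k) and the required friction f = kMg sinθ/(1+k).
The normal force is N = Mg cosθ, so μ_min = f/N = k tanθ/(1+k).
μ_min = 0.7 × tan17.1° / 1.7 ≈ 0.127.

μ_min ≈ 0.127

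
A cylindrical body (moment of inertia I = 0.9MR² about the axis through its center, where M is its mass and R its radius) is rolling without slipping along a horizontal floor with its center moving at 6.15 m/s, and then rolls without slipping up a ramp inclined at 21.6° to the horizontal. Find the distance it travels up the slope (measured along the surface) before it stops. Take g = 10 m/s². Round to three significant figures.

The moment of inertia is 0.9MR², giving k ≡ I/(MR²) = 0.9.
Since it rolls without slipping, ω = v/R and KE = ½Mv² + ½Iω² = ½(1+k)Mv² = (19/20)Mv².
Setting this equal to Mgh gives the vertical rise h = (1+k)v₀²/(2g) = 1.9×6.15²/(2×10) = 3.593 m.
The distance along the slope is d = h/sinθ = 3.593/sin21.6° ≈ 9.76 m.

d ≈ 9.76 m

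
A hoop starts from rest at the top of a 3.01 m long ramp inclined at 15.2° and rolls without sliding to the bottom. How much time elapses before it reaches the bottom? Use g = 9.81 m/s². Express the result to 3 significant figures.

With I = MR², the ratio k = I/(MR²) is 1.
Along the incline Mg sinθ − f = Ma, and torque about the center fR = Iα = kMR²(a/R) gives f = kMa.
Hence a = g sinθ/(1+k) = 9.81×sin15.2°/2 = 1.286 m/s².
With constant a from rest, t = √(2L/a) = √(2·3.01/1.286) ≈ 2.16 s.

t ≈ 2.16 s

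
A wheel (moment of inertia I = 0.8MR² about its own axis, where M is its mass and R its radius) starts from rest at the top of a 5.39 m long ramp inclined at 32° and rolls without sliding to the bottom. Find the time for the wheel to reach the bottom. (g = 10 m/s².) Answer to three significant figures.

t ≈ 1.91 s

The moment of inertia is 0.8MR², giving k ≡ I/(MR²) = 0.8.
Along the incline Mg sinθ − f = Ma, and torque about the center fR = Iα = kMR²(a/R) gives f = kMa.
Hence a = g sinθ/(1+k) = 10×sin32°/1.8 = 2.944 m/s².
Starting from rest, L = ½at², so t = √(2L/a) = √(2×5.39/2.944) ≈ 1.91 s.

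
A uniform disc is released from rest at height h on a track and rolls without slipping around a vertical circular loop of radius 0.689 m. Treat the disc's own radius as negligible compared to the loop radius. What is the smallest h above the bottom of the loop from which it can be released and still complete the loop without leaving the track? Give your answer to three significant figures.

With I = (1/2)MR², the ratio k = I/(MR²) is 0.5.
At the top, contact is just lost when gravity alone supplies the centripetal force: Mg = Mv_top²/r, i.e. v_top² = gr.
With ω = v/R, the kinetic energy at speed v is ½(1+k)Mv² = (3/4)Mv².
Energy conservation from release (height h) to the top (height 2r): Mgh = Mg(2r) + (3/4)M·gr.
Thus h_min = 2r + (1+k)r/2 = r(2 + 1.5/2) = 0.689 × 2.75 ≈ 1.89 m.

h_min ≈ 1.89 m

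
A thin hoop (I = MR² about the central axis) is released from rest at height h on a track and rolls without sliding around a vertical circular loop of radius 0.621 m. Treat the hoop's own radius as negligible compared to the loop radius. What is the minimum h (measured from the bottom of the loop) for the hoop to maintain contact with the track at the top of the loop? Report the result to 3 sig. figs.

h_min ≈ 1.86 m

Here I = MR², so the shape factor k = I/(MR²) = 1.
At the top of the loop, the minimum-contact condition is Mg = Mv_top²/r, so v_top² = gr.
With ω = v/R, the kinetic energy at speed v is ½(1+k)Mv² = Mv².
Energy conservation from release (height h) to the top (height 2r): Mgh = Mg(2r) + M·gr.
Thus h_min = 2r + (1+k)r/2 = r(2 + 2/2) = 0.621 × 3 ≈ 1.86 m.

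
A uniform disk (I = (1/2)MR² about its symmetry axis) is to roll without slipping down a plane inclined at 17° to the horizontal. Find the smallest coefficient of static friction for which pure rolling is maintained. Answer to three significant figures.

μ_min ≈ 0.102

With I = (1/2)MR², the ratio k = I/(MR²) is 0.5.
Newton's second law down the slope: Mg sinθ − f = Ma. The torque equation fR = Iα (with α = a/R) gives f = kMa.
These give a = g sinθ/(1+k) and the required friction f = kMg sinθ/(1+k).
The normal force is N = Mg cosθ, so μ_min = f/N = k tanθ/(1+k).
μ_min = 0.5 × tan17° / 1.5 ≈ 0.102.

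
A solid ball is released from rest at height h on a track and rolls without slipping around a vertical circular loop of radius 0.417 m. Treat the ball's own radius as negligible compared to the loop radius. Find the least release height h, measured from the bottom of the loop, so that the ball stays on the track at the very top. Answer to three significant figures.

h_min ≈ 1.13 m

For this body I = (2/5)MR², i.e. k = I/(MR²) = 0.4.
At the top of the loop, the minimum-contact condition is Mg = Mv_top²/r, so v_top² = gr.
With ω = v/R, the kinetic energy at speed v is ½(1+k)Mv² = (7/10)Mv².
Energy conservation from release (height h) to the top (height 2r): Mgh = Mg(2r) + (7/10)M·gr.
Thus h_min = 2r + (1+k)r/2 = r(2 + 1.4/2) = 0.417 × 2.7 ≈ 1.13 m.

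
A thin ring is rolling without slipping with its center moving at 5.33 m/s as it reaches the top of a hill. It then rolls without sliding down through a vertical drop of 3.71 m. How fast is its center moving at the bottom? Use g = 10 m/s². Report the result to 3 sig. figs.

The moment of inertia is MR², giving k ≡ I/(MR²) = 1.
Since it rolls without slipping, ω = v/R and KE = ½Mv² + ½Iω² = ½(1+k)Mv² = Mv².
Energy conservation: Mv₀² + Mgh = Mv², so v² = v₀² + 2gh/(1+k).
v = √(5.33² + 2×10×3.71/2) = √65.51 ≈ 8.09 m/s.

v ≈ 8.09 m/s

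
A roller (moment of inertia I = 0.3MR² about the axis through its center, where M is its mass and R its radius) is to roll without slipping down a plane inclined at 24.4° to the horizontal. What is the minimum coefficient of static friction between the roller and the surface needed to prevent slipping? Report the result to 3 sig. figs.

With I = 0.3MR², the ratio k = I/(MR²) is 0.3.
Translational: Mg sinθ − f = Ma. Rotational about the CM: fR = Iα = kMRa, so f = kMa.
These give a = g sinθ/(1+k) and the required friction f = kMg sinθ/(1+k).
The normal force is N = Mg cosθ, so μ_min = f/N = k tanθ/(1+k).
μ_min = 0.3 × tan24.4° / 1.3 ≈ 0.105.

μ_min ≈ 0.105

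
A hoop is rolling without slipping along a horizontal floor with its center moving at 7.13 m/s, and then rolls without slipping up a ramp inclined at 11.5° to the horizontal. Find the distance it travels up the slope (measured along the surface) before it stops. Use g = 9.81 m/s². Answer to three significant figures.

d ≈ 26.0 m

With I = MR², the ratio k = I/(MR²) is 1.
Pure rolling means v = ωR; then KE = ½Mv² + ½I(v/R)² = ½(1+k)Mv² = Mv².
Setting this equal to Mgh gives the vertical rise h = (1+k)v₀²/(2g) = 2×7.13²/(2×9.81) = 5.182 m.
Along the incline, d = h/sinθ = 5.182/sin11.5° ≈ 26.0 m.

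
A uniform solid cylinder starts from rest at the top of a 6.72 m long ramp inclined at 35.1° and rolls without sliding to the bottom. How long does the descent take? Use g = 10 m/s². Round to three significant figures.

Here I = (1/2)MR², so the shape factor k = I/(MR²) = 0.5.
Along the incline Mg sinθ − f = Ma, and torque about the center fR = Iα = kMR²(a/R) gives f = kMa.
Hence a = g sinθ/(1+k) = 10×sin35.1°/1.5 = 3.833 m/s².
Starting from rest, L = ½at², so t = √(2L/a) = √(2×6.72/3.833) ≈ 1.87 s.

t ≈ 1.87 s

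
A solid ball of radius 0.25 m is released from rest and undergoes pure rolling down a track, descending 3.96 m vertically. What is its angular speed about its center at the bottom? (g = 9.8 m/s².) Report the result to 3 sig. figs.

ω ≈ 29.8 rad/s

Here I = (2/5)MR², so the shape factor k = I/(MR²) = 0.4.
Rolling without slipping gives ω = v/R, so the total kinetic energy is ½Mv² + ½Iω² = ½(1+k)Mv² = (7/10)Mv².
Energy conservation Mgh = ½(1+k)Mv² gives v = √(2gh/(1+k)) = √(2 × 9.8 × 3.96 / 1.4) = 7.446 m/s.
Then ω = v/R = 7.446 / 0.25 ≈ 29.8 rad/s.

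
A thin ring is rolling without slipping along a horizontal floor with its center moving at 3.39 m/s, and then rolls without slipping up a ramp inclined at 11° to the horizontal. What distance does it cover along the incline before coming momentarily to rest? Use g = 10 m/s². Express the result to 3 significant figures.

With I = MR², the ratio k = I/(MR²) is 1.
Since it rolls without slipping, ω = v/R and KE = ½Mv² + ½Iω² = ½(1+k)Mv² = Mv².
Setting this equal to Mgh gives the vertical rise h = (1+k)v₀²/(2g) = 2×3.39²/(2×10) = 1.149 m.
Along the incline, d = h/sinθ = 1.149/sin11° ≈ 6.02 m.

d ≈ 6.02 m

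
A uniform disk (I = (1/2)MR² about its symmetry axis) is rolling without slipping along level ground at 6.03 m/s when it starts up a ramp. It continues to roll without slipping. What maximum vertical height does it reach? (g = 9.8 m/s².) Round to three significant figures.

For this body I = (1/2)MR², i.e. k = I/(MR²) = 0.5.
Since it rolls without slipping, ω = v/R and KE = ½Mv² + ½Iω² = ½(1+k)Mv² = (3/4)Mv².
All of this converts to potential energy at the highest point: (3/4)Mv₀² = Mgh.
Thus h = (1+k)v₀²/(2g) = 1.5 × 6.03² / (2 × 9.8) ≈ 2.78 m.

h ≈ 2.78 m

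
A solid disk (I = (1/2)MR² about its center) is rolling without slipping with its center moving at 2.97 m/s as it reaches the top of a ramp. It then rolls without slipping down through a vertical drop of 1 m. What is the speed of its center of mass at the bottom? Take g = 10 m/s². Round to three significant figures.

For this body I = (1/2)MR², i.e. k = I/(MR²) = 0.5.
The rolling condition ω = v/R makes the rotational term ½I(v/R)² = ½kMv², so KE_total = ½(1+k)Mv² = (3/4)Mv².
Conserving energy between top and bottom: (3/4)Mv² = (3/4)Mv₀² + Mgh, hence v² = v₀² + 2gh/(1+k).
v = √(2.97² + 2×10×1/1.5) = √22.15 ≈ 4.71 m/s.

v ≈ 4.71 m/s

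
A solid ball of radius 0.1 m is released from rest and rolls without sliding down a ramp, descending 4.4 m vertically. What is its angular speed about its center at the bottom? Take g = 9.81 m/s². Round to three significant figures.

The moment of inertia is (2/5)MR², giving k ≡ I/(MR²) = 0.4.
Pure rolling means v = ωR; then KE = ½Mv² + ½I(v/R)² = ½(1+k)Mv² = (7/10)Mv².
Energy conservation Mgh = ½(1+k)Mv² gives v = √(2gh/(1+k)) = √(2 × 9.81 × 4.4 / 1.4) = 7.853 m/s.
The angular speed follows from ω = v/R = 7.853/0.1 ≈ 78.5 rad/s.

ω ≈ 78.5 rad/s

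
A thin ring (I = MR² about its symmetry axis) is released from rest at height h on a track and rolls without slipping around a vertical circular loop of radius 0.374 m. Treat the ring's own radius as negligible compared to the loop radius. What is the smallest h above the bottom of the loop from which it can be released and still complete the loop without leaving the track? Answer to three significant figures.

h_min ≈ 1.12 m

For this body I = MR², i.e. k = I/(MR²) = 1.
At the top of the loop, the minimum-contact condition is Mg = Mv_top²/r, so v_top² = gr.
With ω = v/R, the kinetic energy at speed v is ½(1+k)Mv² = Mv².
Energy conservation from release (height h) to the top (height 2r): Mgh = Mg(2r) + M·gr.
Thus h_min = 2r + (1+k)r/2 = r(2 + 2/2) = 0.374 × 3 ≈ 1.12 m.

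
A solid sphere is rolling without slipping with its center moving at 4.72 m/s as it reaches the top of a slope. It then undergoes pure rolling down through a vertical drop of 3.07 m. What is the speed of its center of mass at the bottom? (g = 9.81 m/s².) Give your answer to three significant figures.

Here I = (2/5)MR², so the shape factor k = I/(MR²) = 0.4.
Since it rolls without slipping, ω = v/R and KE = ½Mv² + ½Iω² = ½(1+k)Mv² = (7/10)Mv².
Conserving energy between top and bottom: (7/10)Mv² = (7/10)Mv₀² + Mgh, hence v² = v₀² + 2gh/(1+k).
v = √(4.72² + 2×9.81×3.07/1.4) = √65.3 ≈ 8.08 m/s.

v ≈ 8.08 m/s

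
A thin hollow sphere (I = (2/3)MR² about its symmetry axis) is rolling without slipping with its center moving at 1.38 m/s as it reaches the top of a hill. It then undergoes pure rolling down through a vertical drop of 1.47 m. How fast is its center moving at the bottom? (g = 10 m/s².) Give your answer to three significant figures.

v ≈ 4.42 m/s

Here I = (2/3)MR², so the shape factor k = I/(MR²) = 2/3.
The rolling condition ω = v/R makes the rotational term ½I(v/R)² = ½kMv², so KE_total = ½(1+k)Mv² = (5/6)Mv².
Conserving energy between top and bottom: (5/6)Mv² = (5/6)Mv₀² + Mgh, hence v² = v₀² + 2gh/(1+k).
v = √(1.38² + 2×10×1.47/1.667) = √19.54 ≈ 4.42 m/s.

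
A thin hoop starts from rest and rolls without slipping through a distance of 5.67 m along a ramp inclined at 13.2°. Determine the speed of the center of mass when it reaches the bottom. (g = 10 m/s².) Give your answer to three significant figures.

v ≈ 3.60 m/s

Here I = MR², so the shape factor k = I/(MR²) = 1.
Since it rolls without slipping, ω = v/R and KE = ½Mv² + ½Iω² = ½(1+k)Mv² = Mv².
The vertical drop is h = L sinθ = 5.67 × sin13.2° = 1.295 m.
Setting Mgh = Mv² gives v = √(2gh/(1+k)) = √(2·10·1.295/2) ≈ 3.60 m/s.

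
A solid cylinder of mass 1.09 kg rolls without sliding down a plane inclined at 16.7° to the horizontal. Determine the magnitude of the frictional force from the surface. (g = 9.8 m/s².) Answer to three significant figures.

f ≈ 1.02 N

For this body I = (1/2)MR², i.e. k = I/(MR²) = 0.5.
Along the incline Mg sinθ − f = Ma, and torque about the center fR = Iα = kMR²(a/R) gives f = kMa.
Combining, a = g sinθ/(1+k) and f = kMa = kMg sinθ/(1+k).
f = 0.5 × 1.09 × 9.8 × sin16.7° / 1.5 ≈ 1.02 N.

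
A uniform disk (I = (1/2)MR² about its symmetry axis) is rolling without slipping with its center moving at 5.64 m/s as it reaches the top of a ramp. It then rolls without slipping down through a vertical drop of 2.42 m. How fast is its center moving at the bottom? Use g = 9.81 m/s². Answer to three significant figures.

v ≈ 7.97 m/s

The moment of inertia is (1/2)MR², giving k ≡ I/(MR²) = 0.5.
Pure rolling means v = ωR; then KE = ½Mv² + ½I(v/R)² = ½(1+k)Mv² = (3/4)Mv².
Energy conservation: (3/4)Mv₀² + Mgh = (3/4)Mv², so v² = v₀² + 2gh/(1+k).
v = √(5.64² + 2×9.81×2.42/1.5) = √63.46 ≈ 7.97 m/s.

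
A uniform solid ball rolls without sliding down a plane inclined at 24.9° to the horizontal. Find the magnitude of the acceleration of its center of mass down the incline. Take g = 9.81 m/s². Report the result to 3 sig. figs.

a ≈ 2.95 m/s²

For this body I = (2/5)MR², i.e. k = I/(MR²) = 0.4.
Newton's second law down the slope: Mg sinθ − f = Ma. The torque equation fR = Iα (with α = a/R) gives f = kMa.
Eliminating f: Mg sinθ = (1+k)Ma, so a = g sinθ/(1+k) = 9.81 × sin24.9° / 1.4 ≈ 2.95 m/s².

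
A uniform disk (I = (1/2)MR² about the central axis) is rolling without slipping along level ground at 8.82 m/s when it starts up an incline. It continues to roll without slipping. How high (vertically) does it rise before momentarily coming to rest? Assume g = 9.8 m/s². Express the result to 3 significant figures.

The moment of inertia is (1/2)MR², giving k ≡ I/(MR²) = 0.5.
Since it rolls without slipping, ω = v/R and KE = ½Mv² + ½Iω² = ½(1+k)Mv² = (3/4)Mv².
All of this converts to potential energy at the highest point: (3/4)Mv₀² = Mgh.
Thus h = (1+k)v₀²/(2g) = 1.5 × 8.82² / (2 × 9.8) ≈ 5.95 m.

h ≈ 5.95 m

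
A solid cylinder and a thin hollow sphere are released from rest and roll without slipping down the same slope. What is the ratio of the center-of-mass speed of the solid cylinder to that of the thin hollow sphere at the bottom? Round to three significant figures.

v_ratio ≈ 1.05

Each satisfies Mgh = ½(1+k)Mv² with k = I/(MR²), so v ∝ 1/√(1+k).
For the solid cylinder k = 0.5; for the thin hollow sphere k = 2/3.
v₁/v₂ = √((1+k₂)/(1+k₁)) = √(1.667/1.5) ≈ 1.05.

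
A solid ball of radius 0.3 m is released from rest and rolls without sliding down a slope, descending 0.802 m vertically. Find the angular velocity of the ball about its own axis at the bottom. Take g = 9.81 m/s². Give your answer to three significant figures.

ω ≈ 11.2 rad/s

For this body I = (2/5)MR², i.e. k = I/(MR²) = 0.4.
Pure rolling means v = ωR; then KE = ½Mv² + ½I(v/R)² = ½(1+k)Mv² = (7/10)Mv².
Energy conservation Mgh = ½(1+k)Mv² gives v = √(2gh/(1+k)) = √(2 × 9.81 × 0.802 / 1.4) = 3.353 m/s.
Then ω = v/R = 3.353 / 0.3 ≈ 11.2 rad/s.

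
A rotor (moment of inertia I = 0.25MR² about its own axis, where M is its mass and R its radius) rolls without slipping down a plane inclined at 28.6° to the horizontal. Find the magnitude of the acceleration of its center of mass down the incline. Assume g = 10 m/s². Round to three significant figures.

For this body I = 0.25MR², i.e. k = I/(MR²) = 0.25.
Translational: Mg sinθ − f = Ma. Rotational about the CM: fR = Iα = kMRa, so f = kMa.
Eliminating f: Mg sinθ = (1+k)Ma, so a = g sinθ/(1+k) = 10 × sin28.6° / 1.25 ≈ 3.83 m/s².

a ≈ 3.83 m/s²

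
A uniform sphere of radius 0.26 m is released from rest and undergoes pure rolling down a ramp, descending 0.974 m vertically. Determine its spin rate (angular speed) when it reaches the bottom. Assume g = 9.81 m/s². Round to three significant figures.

For this body I = (2/5)MR², i.e. k = I/(MR²) = 0.4.
Since it rolls without slipping, ω = v/R and KE = ½Mv² + ½Iω² = ½(1+k)Mv² = (7/10)Mv².
Energy conservation Mgh = ½(1+k)Mv² gives v = √(2gh/(1+k)) = √(2 × 9.81 × 0.974 / 1.4) = 3.695 m/s.
The angular speed follows from ω = v/R = 3.695/0.26 ≈ 14.2 rad/s.

ω ≈ 14.2 rad/s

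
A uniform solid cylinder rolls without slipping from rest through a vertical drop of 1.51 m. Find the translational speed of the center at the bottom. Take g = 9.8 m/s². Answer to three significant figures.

Here I = (1/2)MR², so the shape factor k = I/(MR²) = 0.5.
Rolling without slipping gives ω = v/R, so the total kinetic energy is ½Mv² + ½Iω² = ½(1+k)Mv² = (3/4)Mv².
Setting Mgh = (3/4)Mv² gives v = √(2gh/(1+k)) = √(2·9.8·1.51/1.5) ≈ 4.44 m/s.

v ≈ 4.44 m/s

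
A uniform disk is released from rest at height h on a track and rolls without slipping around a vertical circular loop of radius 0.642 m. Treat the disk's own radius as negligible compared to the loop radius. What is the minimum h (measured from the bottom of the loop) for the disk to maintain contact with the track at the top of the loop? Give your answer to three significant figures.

The moment of inertia is (1/2)MR², giving k ≡ I/(MR²) = 0.5.
At the top of the loop, the minimum-contact condition is Mg = Mv_top²/r, so v_top² = gr.
With ω = v/R, the kinetic energy at speed v is ½(1+k)Mv² = (3/4)Mv².
Energy conservation from release (height h) to the top (height 2r): Mgh = Mg(2r) + (3/4)M·gr.
Thus h_min = 2r + (1+k)r/2 = r(2 + 1.5/2) = 0.642 × 2.75 ≈ 1.77 m.

h_min ≈ 1.77 m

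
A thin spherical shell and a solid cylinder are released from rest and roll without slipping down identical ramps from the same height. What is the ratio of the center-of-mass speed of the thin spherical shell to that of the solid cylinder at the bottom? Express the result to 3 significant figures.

Each satisfies Mgh = ½(1+k)Mv² with k = I/(MR²), so v ∝ 1/√(1+k).
For the thin spherical shell k = 2/3; for the solid cylinder k = 0.5.
v₁/v₂ = √((1+k₂)/(1+k₁)) = √(1.5/1.667) ≈ 0.949.

v_ratio ≈ 0.949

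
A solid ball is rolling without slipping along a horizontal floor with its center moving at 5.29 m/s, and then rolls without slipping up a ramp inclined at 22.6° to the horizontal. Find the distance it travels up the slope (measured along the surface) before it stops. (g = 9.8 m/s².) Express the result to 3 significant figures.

d ≈ 5.20 m

The moment of inertia is (2/5)MR², giving k ≡ I/(MR²) = 0.4.
Rolling without slipping gives ω = v/R, so the total kinetic energy is ½Mv² + ½Iω² = ½(1+k)Mv² = (7/10)Mv².
Setting this equal to Mgh gives the vertical rise h = (1+k)v₀²/(2g) = 1.4×5.29²/(2×9.8) = 1.999 m.
Along the incline, d = h/sinθ = 1.999/sin22.6° ≈ 5.20 m.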